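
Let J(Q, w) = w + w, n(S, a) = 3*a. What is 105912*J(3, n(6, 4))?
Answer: 2541888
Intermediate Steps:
J(Q, w) = 2*w
105912*J(3, n(6, 4)) = 105912*(2*(3*4)) = 105912*(2*12) = 105912*24 = 2541888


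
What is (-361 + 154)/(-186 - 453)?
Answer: 23/71 ≈ 0.32394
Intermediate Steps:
(-361 + 154)/(-186 - 453) = -207/(-639) = -207*(-1/639) = 23/71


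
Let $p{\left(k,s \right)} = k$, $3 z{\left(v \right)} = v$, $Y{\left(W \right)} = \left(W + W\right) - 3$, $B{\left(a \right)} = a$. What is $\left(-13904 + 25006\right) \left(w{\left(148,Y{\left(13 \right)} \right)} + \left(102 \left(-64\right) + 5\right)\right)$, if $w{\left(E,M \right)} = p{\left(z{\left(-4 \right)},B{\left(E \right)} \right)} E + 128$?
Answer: $- \frac{219564254}{3} \approx -7.3188 \cdot 10^{7}$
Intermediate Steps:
$Y{\left(W \right)} = -3 + 2 W$ ($Y{\left(W \right)} = 2 W - 3 = -3 + 2 W$)
$z{\left(v \right)} = \frac{v}{3}$
$w{\left(E,M \right)} = 128 - \frac{4 E}{3}$ ($w{\left(E,M \right)} = \frac{1}{3} \left(-4\right) E + 128 = - \frac{4 E}{3} + 128 = 128 - \frac{4 E}{3}$)
$\left(-13904 + 25006\right) \left(w{\left(148,Y{\left(13 \right)} \right)} + \left(102 \left(-64\right) + 5\right)\right) = \left(-13904 + 25006\right) \left(\left(128 - \frac{592}{3}\right) + \left(102 \left(-64\right) + 5\right)\right) = 11102 \left(\left(128 - \frac{592}{3}\right) + \left(-6528 + 5\right)\right) = 11102 \left(- \frac{208}{3} - 6523\right) = 11102 \left(- \frac{19777}{3}\right) = - \frac{219564254}{3}$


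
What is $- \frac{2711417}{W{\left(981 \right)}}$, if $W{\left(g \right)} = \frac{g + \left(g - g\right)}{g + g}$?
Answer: $-5422834$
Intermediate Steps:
$W{\left(g \right)} = \frac{1}{2}$ ($W{\left(g \right)} = \frac{g + 0}{2 g} = g \frac{1}{2 g} = \frac{1}{2}$)
$- \frac{2711417}{W{\left(981 \right)}} = - 2711417 \frac{1}{\frac{1}{2}} = \left(-2711417\right) 2 = -5422834$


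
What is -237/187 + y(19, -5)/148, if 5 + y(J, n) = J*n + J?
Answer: -50223/27676 ≈ -1.8147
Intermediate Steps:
y(J, n) = -5 + J + J*n (y(J, n) = -5 + (J*n + J) = -5 + (J + J*n) = -5 + J + J*n)
-237/187 + y(19, -5)/148 = -237/187 + (-5 + 19 + 19*(-5))/148 = -237*1/187 + (-5 + 19 - 95)*(1/148) = -237/187 - 81*1/148 = -237/187 - 81/148 = -50223/27676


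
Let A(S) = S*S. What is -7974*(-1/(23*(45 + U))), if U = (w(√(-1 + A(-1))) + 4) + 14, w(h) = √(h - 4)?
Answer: 502362/91379 - 15948*I/91379 ≈ 5.4976 - 0.17453*I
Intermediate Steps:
A(S) = S²
w(h) = √(-4 + h)
U = 18 + 2*I (U = (√(-4 + √(-1 + (-1)²)) + 4) + 14 = (√(-4 + √(-1 + 1)) + 4) + 14 = (√(-4 + √0) + 4) + 14 = (√(-4 + 0) + 4) + 14 = (√(-4) + 4) + 14 = (2*I + 4) + 14 = (4 + 2*I) + 14 = 18 + 2*I ≈ 18.0 + 2.0*I)
-7974*(-1/(23*(45 + U))) = -7974*(-1/(23*(45 + (18 + 2*I)))) = -(-502362/91379 + 15948*I/91379) = -7974*(-1449 + 46*I)/2101717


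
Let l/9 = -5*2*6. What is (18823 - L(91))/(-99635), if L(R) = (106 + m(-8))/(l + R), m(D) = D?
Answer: -1690325/8947223 ≈ -0.18892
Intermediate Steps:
l = -540 (l = 9*(-5*2*6) = 9*(-10*6) = 9*(-60) = -540)
L(R) = 98/(-540 + R) (L(R) = (106 - 8)/(-540 + R) = 98/(-540 + R))
(18823 - L(91))/(-99635) = (18823 - 98/(-540 + 91))/(-99635) = (18823 - 98/(-449))*(-1/99635) = (18823 - 98*(-1)/449)*(-1/99635) = (18823 - 1*(-98/449))*(-1/99635) = (18823 + 98/449)*(-1/99635) = (8451625/449)*(-1/99635) = -1690325/8947223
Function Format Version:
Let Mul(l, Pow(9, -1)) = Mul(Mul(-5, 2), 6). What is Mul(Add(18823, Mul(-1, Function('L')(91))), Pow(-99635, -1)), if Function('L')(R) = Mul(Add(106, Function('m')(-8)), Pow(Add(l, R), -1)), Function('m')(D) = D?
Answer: Rational(-1690325, 8947223) ≈ -0.18892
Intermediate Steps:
l = -540 (l = Mul(9, Mul(Mul(-5, 2), 6)) = Mul(9, Mul(-10, 6)) = Mul(9, -60) = -540)
Function('L')(R) = Mul(98, Pow(Add(-540, R), -1)) (Function('L')(R) = Mul(Add(106, -8), Pow(Add(-540, R), -1)) = Mul(98, Pow(Add(-540, R), -1)))
Mul(Add(18823, Mul(-1, Function('L')(91))), Pow(-99635, -1)) = Mul(Add(18823, Mul(-1, Mul(98, Pow(Add(-540, 91), -1)))), Pow(-99635, -1)) = Mul(Add(18823, Mul(-1, Mul(98, Pow(-449, -1)))), Rational(-1, 99635)) = Mul(Add(18823, Mul(-1, Mul(98, Rational(-1, 449)))), Rational(-1, 99635)) = Mul(Add(18823, Mul(-1, Rational(-98, 449))), Rational(-1, 99635)) = Mul(Add(18823, Rational(98, 449)), Rational(-1, 99635)) = Mul(Rational(8451625, 449), Rational(-1, 99635)) = Rational(-1690325, 8947223)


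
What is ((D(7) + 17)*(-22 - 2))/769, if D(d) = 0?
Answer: -408/769 ≈ -0.53056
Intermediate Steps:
((D(7) + 17)*(-22 - 2))/769 = ((0 + 17)*(-22 - 2))/769 = (17*(-24))*(1/769) = -408*1/769 = -408/769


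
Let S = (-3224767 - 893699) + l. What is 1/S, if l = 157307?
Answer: -1/3961159 ≈ -2.5245e-7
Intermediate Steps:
S = -3961159 (S = (-3224767 - 893699) + 157307 = -4118466 + 157307 = -3961159)
1/S = 1/(-3961159) = -1/3961159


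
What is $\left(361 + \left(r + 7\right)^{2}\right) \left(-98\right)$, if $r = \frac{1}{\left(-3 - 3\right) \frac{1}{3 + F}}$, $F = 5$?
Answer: $- \frac{346724}{9} \approx -38525.0$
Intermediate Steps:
$r = - \frac{4}{3}$ ($r = \frac{1}{\left(-3 - 3\right) \frac{1}{3 + 5}} = \frac{1}{\left(-6\right) \frac{1}{8}} = \frac{1}{- \frac{3}{4}} = - \frac{4}{3} \approx -1.3333$)
$\left(361 + \left(r + 7\right)^{2}\right) \left(-98\right) = \left(361 + \left(- \frac{4}{3} + 7\right)^{2}\right) \left(-98\right) = \left(361 + \left(\frac{17}{3}\right)^{2}\right) \left(-98\right) = \left(361 + \frac{289}{9}\right) \left(-98\right) = \frac{3538}{9} \left(-98\right) = - \frac{346724}{9}$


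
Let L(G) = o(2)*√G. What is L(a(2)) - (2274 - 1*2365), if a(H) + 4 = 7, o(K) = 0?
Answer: 91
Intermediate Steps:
a(H) = 3 (a(H) = -4 + 7 = 3)
L(G) = 0 (L(G) = 0*√G = 0)
L(a(2)) - (2274 - 1*2365) = 0 - (2274 - 1*2365) = 0 - (2274 - 2365) = 0 - 1*(-91) = 0 + 91 = 91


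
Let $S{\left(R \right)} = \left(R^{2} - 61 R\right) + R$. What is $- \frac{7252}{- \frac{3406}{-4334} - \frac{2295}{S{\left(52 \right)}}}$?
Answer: $- \frac{6537474944}{5681713} \approx -1150.6$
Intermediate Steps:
$S{\left(R \right)} = R^{2} - 60 R$
$- \frac{7252}{- \frac{3406}{-4334} - \frac{2295}{S{\left(52 \right)}}} = - \frac{7252}{- \frac{3406}{-4334} - \frac{2295}{52 \left(-60 + 52\right)}} = - \frac{7252}{\left(-3406\right) \left(- \frac{1}{4334}\right) - \frac{2295}{52 \left(-8\right)}} = - \frac{7252}{\frac{1703}{2167} - \frac{2295}{-416}} = - \frac{7252}{\frac{1703}{2167} - - \frac{2295}{416}} = - \frac{7252}{\frac{1703}{2167} + \frac{2295}{416}} = - \frac{7252}{\frac{5681713}{901472}} = \left(-7252\right) \frac{901472}{5681713} = - \frac{6537474944}{5681713}$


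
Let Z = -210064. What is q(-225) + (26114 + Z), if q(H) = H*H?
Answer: -133325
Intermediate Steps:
q(H) = H**2
q(-225) + (26114 + Z) = (-225)**2 + (26114 - 210064) = 50625 - 183950 = -133325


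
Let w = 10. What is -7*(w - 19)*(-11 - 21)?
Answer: -2016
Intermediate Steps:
-7*(w - 19)*(-11 - 21) = -7*(10 - 19)*(-11 - 21) = -(-63)*(-32) = -7*288 = -2016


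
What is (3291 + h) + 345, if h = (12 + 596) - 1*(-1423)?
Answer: 5667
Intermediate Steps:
h = 2031 (h = 608 + 1423 = 2031)
(3291 + h) + 345 = (3291 + 2031) + 345 = 5322 + 345 = 5667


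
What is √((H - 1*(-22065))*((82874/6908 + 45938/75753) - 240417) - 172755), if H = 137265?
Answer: I*√602002631556792166814430/3964407 ≈ 1.9571e+5*I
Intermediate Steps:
√((H - 1*(-22065))*((82874/6908 + 45938/75753) - 240417) - 172755) = √((137265 - 1*(-22065))*((82874/6908 + 45938/75753) - 240417) - 172755) = √((137265 + 22065)*((82874*(1/6908) + 45938*(1/75753)) - 240417) - 172755) = √(159330*((3767/314 + 45938/75753) - 240417) - 172755) = √(159330*(299786083/23786442 - 240417) - 172755) = √(159330*(-5718365240231/23786442) - 172755) = √(-151851188954334205/3964407 - 172755) = √(-151851873825465490/3964407) = I*√602002631556792166814430/3964407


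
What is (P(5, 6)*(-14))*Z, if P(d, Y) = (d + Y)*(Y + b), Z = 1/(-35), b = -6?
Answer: 0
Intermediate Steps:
Z = -1/35 ≈ -0.028571
P(d, Y) = (-6 + Y)*(Y + d) (P(d, Y) = (d + Y)*(Y - 6) = (Y + d)*(-6 + Y) = (-6 + Y)*(Y + d))
(P(5, 6)*(-14))*Z = ((6**2 - 6*6 - 6*5 + 6*5)*(-14))*(-1/35) = ((36 - 36 - 30 + 30)*(-14))*(-1/35) = (0*(-14))*(-1/35) = 0*(-1/35) = 0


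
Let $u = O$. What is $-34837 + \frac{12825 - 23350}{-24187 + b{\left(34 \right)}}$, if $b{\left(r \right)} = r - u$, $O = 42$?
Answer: $- \frac{168574138}{4839} \approx -34837.0$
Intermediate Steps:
$u = 42$
$b{\left(r \right)} = -42 + r$ ($b{\left(r \right)} = r - 42 = -42 + r$)
$-34837 + \frac{12825 - 23350}{-24187 + b{\left(34 \right)}} = -34837 + \frac{12825 - 23350}{-24187 + \left(-42 + 34\right)} = -34837 - \frac{10525}{-24187 - 8} = -34837 - \frac{10525}{-24195} = -34837 - - \frac{2105}{4839} = -34837 + \frac{2105}{4839} = - \frac{168574138}{4839}$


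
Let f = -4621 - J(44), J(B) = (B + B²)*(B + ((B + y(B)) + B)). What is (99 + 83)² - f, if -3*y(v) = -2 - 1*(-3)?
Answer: 298445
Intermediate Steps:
y(v) = -⅓ (y(v) = -(-2 - 1*(-3))/3 = -(-2 + 3)/3 = -⅓*1 = -⅓)
J(B) = (-⅓ + 3*B)*(B + B²) (J(B) = (B + B²)*(B + ((B - ⅓) + B)) = (B + B²)*(B + ((-⅓ + B) + B)) = (B + B²)*(B + (-⅓ + 2*B)) = (B + B²)*(-⅓ + 3*B) = (-⅓ + 3*B)*(B + B²))
f = -265321 (f = -4621 - 44*(-1 + 8*44 + 9*44²)/3 = -4621 - 44*(-1 + 352 + 9*1936)/3 = -4621 - 44*(-1 + 352 + 17424)/3 = -4621 - 44*17775/3 = -4621 - 1*260700 = -4621 - 260700 = -265321)
(99 + 83)² - f = (99 + 83)² - 1*(-265321) = 182² + 265321 = 33124 + 265321 = 298445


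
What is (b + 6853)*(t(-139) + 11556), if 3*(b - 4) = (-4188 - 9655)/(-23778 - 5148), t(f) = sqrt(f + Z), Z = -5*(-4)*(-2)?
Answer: 127340826046/1607 + 595050589*I*sqrt(179)/86778 ≈ 7.9241e+7 + 91743.0*I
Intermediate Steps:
Z = -40 (Z = 20*(-2) = -40)
t(f) = sqrt(-40 + f) (t(f) = sqrt(f - 40) = sqrt(-40 + f))
b = 360955/86778 (b = 4 + ((-4188 - 9655)/(-23778 - 5148))/3 = 4 + (-13843/(-28926))/3 = 4 + (-13843*(-1/28926))/3 = 4 + (1/3)*(13843/28926) = 4 + 13843/86778 = 360955/86778 ≈ 4.1595)
(b + 6853)*(t(-139) + 11556) = (360955/86778 + 6853)*(sqrt(-40 - 139) + 11556) = 595050589*(sqrt(-179) + 11556)/86778 = 595050589*(I*sqrt(179) + 11556)/86778 = 595050589*(11556 + I*sqrt(179))/86778 = 127340826046/1607 + 595050589*I*sqrt(179)/86778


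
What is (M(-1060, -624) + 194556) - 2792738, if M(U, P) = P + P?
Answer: -2599430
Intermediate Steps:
M(U, P) = 2*P
(M(-1060, -624) + 194556) - 2792738 = (2*(-624) + 194556) - 2792738 = (-1248 + 194556) - 2792738 = 193308 - 2792738 = -2599430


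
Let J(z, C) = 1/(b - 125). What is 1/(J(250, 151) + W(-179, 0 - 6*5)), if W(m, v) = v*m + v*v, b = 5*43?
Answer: 90/564301 ≈ 0.00015949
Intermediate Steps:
b = 215
J(z, C) = 1/90 (J(z, C) = 1/(215 - 125) = 1/90)
W(m, v) = v**2 + m*v (W(m, v) = m*v + v**2 = v**2 + m*v)
1/(J(250, 151) + W(-179, 0 - 6*5)) = 1/(1/90 + (0 - 6*5)*(-179 + (0 - 6*5))) = 1/(1/90 + (0 - 30)*(-179 + (0 - 30))) = 1/(1/90 - 30*(-179 - 30)) = 1/(1/90 - 30*(-209)) = 1/(1/90 + 6270) = 1/(564301/90) = 90/564301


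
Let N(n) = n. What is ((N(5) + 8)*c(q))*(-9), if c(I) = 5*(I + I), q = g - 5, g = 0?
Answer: 5850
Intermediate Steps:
q = -5 (q = 0 - 5 = -5)
c(I) = 10*I (c(I) = 5*(2*I) = 10*I)
((N(5) + 8)*c(q))*(-9) = ((5 + 8)*(10*(-5)))*(-9) = (13*(-50))*(-9) = -650*(-9) = 5850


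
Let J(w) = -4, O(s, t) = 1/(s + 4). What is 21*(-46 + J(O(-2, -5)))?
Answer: -1050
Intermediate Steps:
O(s, t) = 1/(4 + s)
21*(-46 + J(O(-2, -5))) = 21*(-46 - 4) = 21*(-50) = -1050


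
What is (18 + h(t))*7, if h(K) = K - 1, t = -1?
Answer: 112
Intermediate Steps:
h(K) = -1 + K
(18 + h(t))*7 = (18 + (-1 - 1))*7 = (18 - 2)*7 = 16*7 = 112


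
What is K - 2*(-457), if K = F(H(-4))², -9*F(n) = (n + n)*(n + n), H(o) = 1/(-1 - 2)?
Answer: 5996770/6561 ≈ 914.00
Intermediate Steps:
H(o) = -⅓ (H(o) = 1/(-3) = -⅓)
F(n) = -4*n²/9 (F(n) = -(n + n)*(n + n)/9 = -2*n*2*n/9 = -4*n²/9)
K = 16/6561 (K = (-4*(-⅓)²/9)² = (-4/9*⅑)² = (-4/81)² = 16/6561 ≈ 0.0024387)
K - 2*(-457) = 16/6561 - 2*(-457) = 16/6561 - 1*(-914) = 16/6561 + 914 = 5996770/6561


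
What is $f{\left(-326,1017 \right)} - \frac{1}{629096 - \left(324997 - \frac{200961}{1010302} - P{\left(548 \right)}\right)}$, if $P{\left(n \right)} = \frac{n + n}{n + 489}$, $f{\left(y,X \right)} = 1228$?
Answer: $\frac{391241684607744526}{318600721217775} \approx 1228.0$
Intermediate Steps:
$P{\left(n \right)} = \frac{2 n}{489 + n}$
$f{\left(-326,1017 \right)} - \frac{1}{629096 - \left(324997 - \frac{200961}{1010302} - P{\left(548 \right)}\right)} = 1228 - \frac{1}{629096 - \left(324997 - \frac{200961}{1010302} - \frac{1096}{489 + 548}\right)} = 1228 - \frac{1}{629096 + \left(\left(200961 \cdot \frac{1}{1010302} - 324997\right) + 2 \cdot 548 \cdot \frac{1}{1037}\right)} = 1228 - \frac{1}{629096 + \left(\left(\frac{200961}{1010302} - 324997\right) + 2 \cdot 548 \cdot \frac{1}{1037}\right)} = 1228 - \frac{1}{629096 + \left(- \frac{328344918133}{1010302} + \frac{1096}{1037}\right)} = 1228 - \frac{1}{629096 - \frac{340492572812929}{1047683174}} = 1228 - \frac{1}{\frac{318600721217775}{1047683174}} = 1228 - \frac{1047683174}{318600721217775} = \frac{391241684607744526}{318600721217775}$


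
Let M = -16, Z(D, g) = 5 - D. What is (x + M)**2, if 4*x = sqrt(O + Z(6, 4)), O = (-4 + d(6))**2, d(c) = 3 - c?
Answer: (16 - sqrt(3))**2 ≈ 203.57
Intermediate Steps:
O = 49 (O = (-4 + (3 - 1*6))**2 = (-4 + (3 - 6))**2 = (-4 - 3)**2 = (-7)**2 = 49)
x = sqrt(3) (x = sqrt(49 + (5 - 1*6))/4 = sqrt(49 + (5 - 6))/4 = sqrt(49 - 1)/4 = sqrt(48)/4 = (4*sqrt(3))/4 = sqrt(3) ≈ 1.7320)
(x + M)**2 = (sqrt(3) - 16)**2 = (-16 + sqrt(3))**2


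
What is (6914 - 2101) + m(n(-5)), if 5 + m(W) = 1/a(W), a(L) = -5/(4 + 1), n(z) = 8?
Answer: 4807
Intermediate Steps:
a(L) = -1 (a(L) = -5/5 = -5*⅕ = -1)
m(W) = -6 (m(W) = -5 + 1/(-1) = -5 - 1 = -6)
(6914 - 2101) + m(n(-5)) = (6914 - 2101) - 6 = 4813 - 6 = 4807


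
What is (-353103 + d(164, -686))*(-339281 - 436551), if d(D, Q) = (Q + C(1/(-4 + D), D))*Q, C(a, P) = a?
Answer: -911515027963/10 ≈ -9.1152e+10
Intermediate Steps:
d(D, Q) = Q*(Q + 1/(-4 + D)) (d(D, Q) = (Q + 1/(-4 + D))*Q = Q*(Q + 1/(-4 + D)))
(-353103 + d(164, -686))*(-339281 - 436551) = (-353103 - 686*(1 - 686*(-4 + 164))/(-4 + 164))*(-339281 - 436551) = (-353103 - 686*(1 - 686*160)/160)*(-775832) = (-353103 - 686*1/160*(1 - 109760))*(-775832) = (-353103 - 686*1/160*(-109759))*(-775832) = (-353103 + 37647337/80)*(-775832) = (9399097/80)*(-775832) = -911515027963/10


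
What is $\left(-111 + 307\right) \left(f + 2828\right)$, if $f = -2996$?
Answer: $-32928$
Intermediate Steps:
$\left(-111 + 307\right) \left(f + 2828\right) = \left(-111 + 307\right) \left(-2996 + 2828\right) = 196 \left(-168\right) = -32928$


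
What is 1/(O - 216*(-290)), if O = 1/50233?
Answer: 50233/3146595121 ≈ 1.5964e-5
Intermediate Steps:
O = 1/50233 ≈ 1.9907e-5
1/(O - 216*(-290)) = 1/(1/50233 - 216*(-290)) = 1/(1/50233 + 62640) = 1/(3146595121/50233) = 50233/3146595121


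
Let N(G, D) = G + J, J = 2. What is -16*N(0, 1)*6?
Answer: -192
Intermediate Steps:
N(G, D) = 2 + G (N(G, D) = G + 2 = 2 + G)
-16*N(0, 1)*6 = -16*(2 + 0)*6 = -16*2*6 = -32*6 = -192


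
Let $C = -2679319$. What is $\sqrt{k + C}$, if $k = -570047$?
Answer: $i \sqrt{3249366} \approx 1802.6 i$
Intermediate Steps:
$\sqrt{k + C} = \sqrt{-570047 - 2679319} = \sqrt{-3249366} = i \sqrt{3249366}$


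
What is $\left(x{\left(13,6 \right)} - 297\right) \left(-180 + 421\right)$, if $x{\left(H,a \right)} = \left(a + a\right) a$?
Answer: $-54225$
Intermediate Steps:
$x{\left(H,a \right)} = 2 a^{2}$ ($x{\left(H,a \right)} = 2 a a = 2 a^{2}$)
$\left(x{\left(13,6 \right)} - 297\right) \left(-180 + 421\right) = \left(2 \cdot 6^{2} - 297\right) \left(-180 + 421\right) = \left(2 \cdot 36 - 297\right) 241 = \left(72 - 297\right) 241 = \left(-225\right) 241 = -54225$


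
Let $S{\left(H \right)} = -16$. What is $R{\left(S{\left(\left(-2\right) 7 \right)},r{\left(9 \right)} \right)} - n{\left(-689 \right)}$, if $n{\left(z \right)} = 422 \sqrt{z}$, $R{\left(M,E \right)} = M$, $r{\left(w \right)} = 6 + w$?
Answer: $-16 - 422 i \sqrt{689} \approx -16.0 - 11077.0 i$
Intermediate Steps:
$R{\left(S{\left(\left(-2\right) 7 \right)},r{\left(9 \right)} \right)} - n{\left(-689 \right)} = -16 - 422 \sqrt{-689} = -16 - 422 i \sqrt{689}$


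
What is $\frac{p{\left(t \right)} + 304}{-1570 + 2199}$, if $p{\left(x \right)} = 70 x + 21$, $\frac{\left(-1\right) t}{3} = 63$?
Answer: $- \frac{12905}{629} \approx -20.517$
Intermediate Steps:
$t = -189$ ($t = \left(-3\right) 63 = -189$)
$p{\left(x \right)} = 21 + 70 x$
$\frac{p{\left(t \right)} + 304}{-1570 + 2199} = \frac{\left(21 + 70 \left(-189\right)\right) + 304}{-1570 + 2199} = \frac{\left(21 - 13230\right) + 304}{629} = \left(-13209 + 304\right) \frac{1}{629} = \left(-12905\right) \frac{1}{629} = - \frac{12905}{629}$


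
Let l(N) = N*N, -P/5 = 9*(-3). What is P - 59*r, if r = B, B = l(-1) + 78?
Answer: -4526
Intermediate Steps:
P = 135 (P = -45*(-3) = -5*(-27) = 135)
l(N) = N²
B = 79 (B = (-1)² + 78 = 1 + 78 = 79)
r = 79
P - 59*r = 135 - 59*79 = 135 - 4661 = -4526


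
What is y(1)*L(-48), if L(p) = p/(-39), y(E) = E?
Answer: 16/13 ≈ 1.2308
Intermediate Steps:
L(p) = -p/39 (L(p) = p*(-1/39) = -p/39)
y(1)*L(-48) = 1*(-1/39*(-48)) = 1*(16/13) = 16/13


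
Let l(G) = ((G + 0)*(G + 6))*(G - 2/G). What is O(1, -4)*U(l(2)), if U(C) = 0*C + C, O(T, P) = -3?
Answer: -48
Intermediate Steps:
l(G) = G*(6 + G)*(G - 2/G) (l(G) = (G*(6 + G))*(G - 2/G) = G*(6 + G)*(G - 2/G))
U(C) = C (U(C) = 0 + C = C)
O(1, -4)*U(l(2)) = -3*(-12 + 2**3 - 2*2 + 6*2**2) = -3*(-12 + 8 - 4 + 6*4) = -3*(-12 + 8 - 4 + 24) = -3*16 = -48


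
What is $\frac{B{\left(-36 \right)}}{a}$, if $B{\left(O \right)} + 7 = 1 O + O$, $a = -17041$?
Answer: $\frac{79}{17041} \approx 0.0046359$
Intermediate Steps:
$B{\left(O \right)} = -7 + 2 O$ ($B{\left(O \right)} = -7 + \left(1 O + O\right) = -7 + \left(O + O\right) = -7 + 2 O$)
$\frac{B{\left(-36 \right)}}{a} = \frac{-7 + 2 \left(-36\right)}{-17041} = \left(-7 - 72\right) \left(- \frac{1}{17041}\right) = \left(-79\right) \left(- \frac{1}{17041}\right) = \frac{79}{17041}$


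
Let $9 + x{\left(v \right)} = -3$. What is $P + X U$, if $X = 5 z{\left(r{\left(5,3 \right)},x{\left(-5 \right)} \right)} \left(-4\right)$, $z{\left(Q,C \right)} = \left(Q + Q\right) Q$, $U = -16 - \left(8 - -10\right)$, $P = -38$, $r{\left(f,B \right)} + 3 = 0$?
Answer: $12202$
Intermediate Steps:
$x{\left(v \right)} = -12$ ($x{\left(v \right)} = -9 - 3 = -12$)
$r{\left(f,B \right)} = -3$ ($r{\left(f,B \right)} = -3 + 0 = -3$)
$U = -34$ ($U = -16 - \left(8 + 10\right) = -16 - 18 = -34$)
$z{\left(Q,C \right)} = 2 Q^{2}$ ($z{\left(Q,C \right)} = 2 Q Q = 2 Q^{2}$)
$X = -360$ ($X = 5 \cdot 2 \left(-3\right)^{2} \left(-4\right) = 5 \cdot 2 \cdot 9 \left(-4\right) = 5 \cdot 18 \left(-4\right) = 90 \left(-4\right) = -360$)
$P + X U = -38 - -12240 = -38 + 12240 = 12202$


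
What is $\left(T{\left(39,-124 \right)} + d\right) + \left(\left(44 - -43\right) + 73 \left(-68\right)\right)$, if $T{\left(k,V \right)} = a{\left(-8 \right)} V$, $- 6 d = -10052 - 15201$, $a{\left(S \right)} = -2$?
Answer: $- \frac{2521}{6} \approx -420.17$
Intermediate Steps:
$d = \frac{25253}{6}$ ($d = - \frac{-10052 - 15201}{6} = \left(- \frac{1}{6}\right) \left(-25253\right) = \frac{25253}{6} \approx 4208.8$)
$T{\left(k,V \right)} = - 2 V$
$\left(T{\left(39,-124 \right)} + d\right) + \left(\left(44 - -43\right) + 73 \left(-68\right)\right) = \left(\left(-2\right) \left(-124\right) + \frac{25253}{6}\right) + \left(\left(44 - -43\right) + 73 \left(-68\right)\right) = \left(248 + \frac{25253}{6}\right) + \left(\left(44 + 43\right) - 4964\right) = \frac{26741}{6} + \left(87 - 4964\right) = \frac{26741}{6} - 4877 = - \frac{2521}{6}$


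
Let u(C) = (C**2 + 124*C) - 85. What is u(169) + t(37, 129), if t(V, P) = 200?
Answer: 49632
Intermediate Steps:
u(C) = -85 + C**2 + 124*C
u(169) + t(37, 129) = (-85 + 169**2 + 124*169) + 200 = (-85 + 28561 + 20956) + 200 = 49432 + 200 = 49632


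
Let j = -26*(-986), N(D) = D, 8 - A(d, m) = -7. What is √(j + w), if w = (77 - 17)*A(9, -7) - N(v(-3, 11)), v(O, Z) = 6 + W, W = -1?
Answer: √26531 ≈ 162.88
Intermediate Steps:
A(d, m) = 15 (A(d, m) = 8 - 1*(-7) = 8 + 7 = 15)
v(O, Z) = 5 (v(O, Z) = 6 - 1 = 5)
w = 895 (w = (77 - 17)*15 - 1*5 = 60*15 - 5 = 900 - 5 = 895)
j = 25636
√(j + w) = √(25636 + 895) = √26531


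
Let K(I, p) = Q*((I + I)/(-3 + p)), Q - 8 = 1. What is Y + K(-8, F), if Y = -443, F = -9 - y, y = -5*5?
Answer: -5903/13 ≈ -454.08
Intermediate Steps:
y = -25
Q = 9 (Q = 8 + 1 = 9)
F = 16 (F = -9 - 1*(-25) = -9 + 25 = 16)
K(I, p) = 18*I/(-3 + p) (K(I, p) = 9*((I + I)/(-3 + p)) = 9*((2*I)/(-3 + p)) = 9*(2*I/(-3 + p)) = 18*I/(-3 + p))
Y + K(-8, F) = -443 + 18*(-8)/(-3 + 16) = -443 + 18*(-8)/13 = -443 + 18*(-8)*(1/13) = -443 - 144/13 = -5903/13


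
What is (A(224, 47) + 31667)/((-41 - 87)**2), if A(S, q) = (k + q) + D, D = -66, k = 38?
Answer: 15843/8192 ≈ 1.9340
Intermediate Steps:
A(S, q) = -28 + q (A(S, q) = (38 + q) - 66 = -28 + q)
(A(224, 47) + 31667)/((-41 - 87)**2) = ((-28 + 47) + 31667)/((-41 - 87)**2) = (19 + 31667)/((-128)**2) = 31686/16384 = 31686*(1/16384) = 15843/8192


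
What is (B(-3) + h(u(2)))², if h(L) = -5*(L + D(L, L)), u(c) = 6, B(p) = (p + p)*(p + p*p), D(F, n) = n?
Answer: 9216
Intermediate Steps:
B(p) = 2*p*(p + p²) (B(p) = (2*p)*(p + p²) = 2*p*(p + p²))
h(L) = -10*L (h(L) = -5*(L + L) = -10*L)
(B(-3) + h(u(2)))² = (2*(-3)²*(1 - 3) - 10*6)² = (2*9*(-2) - 60)² = (-36 - 60)² = (-96)² = 9216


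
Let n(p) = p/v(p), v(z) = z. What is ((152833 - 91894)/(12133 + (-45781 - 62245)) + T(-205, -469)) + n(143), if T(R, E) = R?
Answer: -19623111/95893 ≈ -204.64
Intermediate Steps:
n(p) = 1 (n(p) = p/p = 1)
((152833 - 91894)/(12133 + (-45781 - 62245)) + T(-205, -469)) + n(143) = ((152833 - 91894)/(12133 + (-45781 - 62245)) - 205) + 1 = (60939/(12133 - 108026) - 205) + 1 = (60939/(-95893) - 205) + 1 = (60939*(-1/95893) - 205) + 1 = (-60939/95893 - 205) + 1 = -19719004/95893 + 1 = -19623111/95893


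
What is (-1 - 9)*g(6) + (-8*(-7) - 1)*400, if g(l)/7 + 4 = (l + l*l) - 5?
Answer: 19690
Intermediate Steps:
g(l) = -63 + 7*l + 7*l**2 (g(l) = -28 + 7*((l + l*l) - 5) = -28 + 7*((l + l**2) - 5) = -28 + 7*(-5 + l + l**2) = -28 + (-35 + 7*l + 7*l**2) = -63 + 7*l + 7*l**2)
(-1 - 9)*g(6) + (-8*(-7) - 1)*400 = (-1 - 9)*(-63 + 7*6 + 7*6**2) + (-8*(-7) - 1)*400 = -10*(-63 + 42 + 7*36) + (56 - 1)*400 = -10*(-63 + 42 + 252) + 55*400 = -10*231 + 22000 = -2310 + 22000 = 19690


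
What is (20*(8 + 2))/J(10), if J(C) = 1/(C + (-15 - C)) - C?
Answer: -3000/151 ≈ -19.868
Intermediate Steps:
J(C) = -1/15 - C (J(C) = 1/(-15) - C = -1/15 - C)
(20*(8 + 2))/J(10) = (20*(8 + 2))/(-1/15 - 1*10) = (20*10)/(-1/15 - 10) = 200/(-151/15) = 200*(-15/151) = -3000/151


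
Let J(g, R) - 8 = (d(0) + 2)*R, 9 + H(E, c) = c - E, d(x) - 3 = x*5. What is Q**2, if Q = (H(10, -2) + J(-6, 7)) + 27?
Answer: 2401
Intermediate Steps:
d(x) = 3 + 5*x (d(x) = 3 + x*5 = 3 + 5*x)
H(E, c) = -9 + c - E (H(E, c) = -9 + (c - E) = -9 + c - E)
J(g, R) = 8 + 5*R (J(g, R) = 8 + ((3 + 5*0) + 2)*R = 8 + ((3 + 0) + 2)*R = 8 + (3 + 2)*R = 8 + 5*R)
Q = 49 (Q = ((-9 - 2 - 1*10) + (8 + 5*7)) + 27 = ((-9 - 2 - 10) + (8 + 35)) + 27 = (-21 + 43) + 27 = 22 + 27 = 49)
Q**2 = 49**2 = 2401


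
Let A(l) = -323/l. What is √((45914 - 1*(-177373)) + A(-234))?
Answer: √1358486506/78 ≈ 472.53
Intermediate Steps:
√((45914 - 1*(-177373)) + A(-234)) = √((45914 - 1*(-177373)) - 323/(-234)) = √((45914 + 177373) - 323*(-1/234)) = √(223287 + 323/234) = √(52249481/234) = √1358486506/78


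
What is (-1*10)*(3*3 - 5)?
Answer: -40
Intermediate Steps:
(-1*10)*(3*3 - 5) = -10*(9 - 5) = -10*4 = -40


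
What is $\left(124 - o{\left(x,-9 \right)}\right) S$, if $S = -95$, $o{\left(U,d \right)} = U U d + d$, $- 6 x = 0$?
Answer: $-12635$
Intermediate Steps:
$x = 0$ ($x = \left(- \frac{1}{6}\right) 0 = 0$)
$o{\left(U,d \right)} = d + d U^{2}$ ($o{\left(U,d \right)} = U^{2} d + d = d U^{2} + d = d + d U^{2}$)
$\left(124 - o{\left(x,-9 \right)}\right) S = \left(124 - - 9 \left(1 + 0^{2}\right)\right) \left(-95\right) = \left(124 - - 9 \left(1 + 0\right)\right) \left(-95\right) = \left(124 - \left(-9\right) 1\right) \left(-95\right) = \left(124 - -9\right) \left(-95\right) = \left(124 + 9\right) \left(-95\right) = 133 \left(-95\right) = -12635$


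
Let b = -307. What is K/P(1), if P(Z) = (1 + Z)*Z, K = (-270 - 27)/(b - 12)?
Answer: 27/58 ≈ 0.46552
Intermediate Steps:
K = 27/29 (K = (-270 - 27)/(-307 - 12) = -297/(-319) = -297*(-1/319) = 27/29 ≈ 0.93103)
P(Z) = Z*(1 + Z)
K/P(1) = 27/(29*((1*(1 + 1)))) = 27/(29*((1*2))) = (27/29)/2 = (27/29)*(½) = 27/58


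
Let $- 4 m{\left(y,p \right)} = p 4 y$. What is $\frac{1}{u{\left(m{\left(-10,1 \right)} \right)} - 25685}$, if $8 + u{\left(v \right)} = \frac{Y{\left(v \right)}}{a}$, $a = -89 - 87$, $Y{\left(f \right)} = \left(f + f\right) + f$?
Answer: $- \frac{88}{2260999} \approx -3.8921 \cdot 10^{-5}$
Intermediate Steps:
$Y{\left(f \right)} = 3 f$ ($Y{\left(f \right)} = 2 f + f = 3 f$)
$a = -176$
$m{\left(y,p \right)} = - p y$ ($m{\left(y,p \right)} = - \frac{p 4 y}{4} = - \frac{4 p y}{4} = - p y$)
$u{\left(v \right)} = -8 - \frac{3 v}{176}$ ($u{\left(v \right)} = -8 + \frac{3 v}{-176} = -8 + 3 v \left(- \frac{1}{176}\right) = -8 - \frac{3 v}{176}$)
$\frac{1}{u{\left(m{\left(-10,1 \right)} \right)} - 25685} = \frac{1}{\left(-8 - \frac{3 \left(\left(-1\right) 1 \left(-10\right)\right)}{176}\right) - 25685} = \frac{1}{\left(-8 - \frac{15}{88}\right) - 25685} = \frac{1}{- \frac{719}{88} - 25685} = \frac{1}{- \frac{2260999}{88}} = - \frac{88}{2260999}$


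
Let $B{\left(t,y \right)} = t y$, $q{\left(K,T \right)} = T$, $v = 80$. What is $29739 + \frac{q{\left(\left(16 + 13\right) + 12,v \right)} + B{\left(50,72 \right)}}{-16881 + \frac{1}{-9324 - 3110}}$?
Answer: $\frac{1248424284445}{41979671} \approx 29739.0$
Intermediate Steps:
$29739 + \frac{q{\left(\left(16 + 13\right) + 12,v \right)} + B{\left(50,72 \right)}}{-16881 + \frac{1}{-9324 - 3110}} = 29739 + \frac{80 + 50 \cdot 72}{-16881 + \frac{1}{-9324 - 3110}} = 29739 + \frac{80 + 3600}{-16881 + \frac{1}{-12434}} = 29739 + \frac{3680}{-16881 - \frac{1}{12434}} = 29739 + \frac{3680}{- \frac{209898355}{12434}} = 29739 + 3680 \left(- \frac{12434}{209898355}\right) = 29739 - \frac{9151424}{41979671} = \frac{1248424284445}{41979671}$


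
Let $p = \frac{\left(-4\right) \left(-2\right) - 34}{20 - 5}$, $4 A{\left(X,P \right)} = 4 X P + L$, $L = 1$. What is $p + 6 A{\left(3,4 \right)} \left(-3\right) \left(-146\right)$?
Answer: $\frac{482869}{15} \approx 32191.0$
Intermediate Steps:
$A{\left(X,P \right)} = \frac{1}{4} + P X$ ($A{\left(X,P \right)} = \frac{4 X P + 1}{4} = \frac{4 P X + 1}{4} = \frac{1 + 4 P X}{4} = \frac{1}{4} + P X$)
$p = - \frac{26}{15}$ ($p = \frac{8 - 34}{15} = \left(-26\right) \frac{1}{15} = - \frac{26}{15} \approx -1.7333$)
$p + 6 A{\left(3,4 \right)} \left(-3\right) \left(-146\right) = - \frac{26}{15} + 6 \left(\frac{1}{4} + 4 \cdot 3\right) \left(-3\right) \left(-146\right) = - \frac{26}{15} + 6 \left(\frac{1}{4} + 12\right) \left(-3\right) \left(-146\right) = - \frac{26}{15} + 6 \cdot \frac{49}{4} \left(-3\right) \left(-146\right) = - \frac{26}{15} + \frac{147}{2} \left(-3\right) \left(-146\right) = - \frac{26}{15} - -32193 = - \frac{26}{15} + 32193 = \frac{482869}{15}$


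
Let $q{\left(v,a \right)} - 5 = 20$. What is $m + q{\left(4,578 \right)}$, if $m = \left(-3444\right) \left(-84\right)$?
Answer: $289321$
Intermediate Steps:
$q{\left(v,a \right)} = 25$ ($q{\left(v,a \right)} = 5 + 20 = 25$)
$m = 289296$
$m + q{\left(4,578 \right)} = 289296 + 25 = 289321$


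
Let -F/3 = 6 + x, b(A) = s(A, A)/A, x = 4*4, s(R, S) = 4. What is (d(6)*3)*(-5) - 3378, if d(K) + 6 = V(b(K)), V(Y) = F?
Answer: -2298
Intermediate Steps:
x = 16
b(A) = 4/A
F = -66 (F = -3*(6 + 16) = -3*22 = -66)
V(Y) = -66
d(K) = -72 (d(K) = -6 - 66 = -72)
(d(6)*3)*(-5) - 3378 = -72*3*(-5) - 3378 = -216*(-5) - 3378 = 1080 - 3378 = -2298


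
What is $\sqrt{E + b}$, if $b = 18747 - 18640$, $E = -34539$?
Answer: $8 i \sqrt{538} \approx 185.56 i$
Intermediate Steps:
$b = 107$
$\sqrt{E + b} = \sqrt{-34539 + 107} = \sqrt{-34432} = 8 i \sqrt{538}$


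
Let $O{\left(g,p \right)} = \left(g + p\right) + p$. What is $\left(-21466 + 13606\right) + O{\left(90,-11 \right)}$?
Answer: $-7792$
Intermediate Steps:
$O{\left(g,p \right)} = g + 2 p$
$\left(-21466 + 13606\right) + O{\left(90,-11 \right)} = \left(-21466 + 13606\right) + \left(90 + 2 \left(-11\right)\right) = -7860 + \left(90 - 22\right) = -7860 + 68 = -7792$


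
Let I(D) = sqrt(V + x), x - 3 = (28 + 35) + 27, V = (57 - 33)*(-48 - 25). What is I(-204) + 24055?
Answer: 24055 + I*sqrt(1659) ≈ 24055.0 + 40.731*I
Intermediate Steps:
V = -1752 (V = 24*(-73) = -1752)
x = 93 (x = 3 + ((28 + 35) + 27) = 3 + (63 + 27) = 3 + 90 = 93)
I(D) = I*sqrt(1659) (I(D) = sqrt(-1752 + 93) = sqrt(-1659) = I*sqrt(1659))
I(-204) + 24055 = I*sqrt(1659) + 24055 = 24055 + I*sqrt(1659)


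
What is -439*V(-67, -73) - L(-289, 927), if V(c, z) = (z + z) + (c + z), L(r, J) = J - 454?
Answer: 125081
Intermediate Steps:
L(r, J) = -454 + J
V(c, z) = c + 3*z (V(c, z) = 2*z + (c + z) = c + 3*z)
-439*V(-67, -73) - L(-289, 927) = -439*(-67 + 3*(-73)) - (-454 + 927) = -439*(-67 - 219) - 1*473 = -439*(-286) - 473 = 125554 - 473 = 125081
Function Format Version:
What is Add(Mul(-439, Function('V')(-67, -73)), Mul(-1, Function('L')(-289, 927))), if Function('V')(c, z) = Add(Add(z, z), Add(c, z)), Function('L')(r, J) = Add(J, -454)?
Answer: 125081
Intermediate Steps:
Function('L')(r, J) = Add(-454, J)
Function('V')(c, z) = Add(c, Mul(3, z)) (Function('V')(c, z) = Add(Mul(2, z), Add(c, z)) = Add(c, Mul(3, z)))
Add(Mul(-439, Function('V')(-67, -73)), Mul(-1, Function('L')(-289, 927))) = Add(Mul(-439, Add(-67, Mul(3, -73))), Mul(-1, Add(-454, 927))) = Add(Mul(-439, Add(-67, -219)), Mul(-1, 473)) = Add(Mul(-439, -286), -473) = Add(125554, -473) = 125081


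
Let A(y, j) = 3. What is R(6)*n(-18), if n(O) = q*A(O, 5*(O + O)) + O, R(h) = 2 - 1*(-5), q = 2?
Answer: -84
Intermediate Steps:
R(h) = 7 (R(h) = 2 + 5 = 7)
n(O) = 6 + O (n(O) = 2*3 + O = 6 + O)
R(6)*n(-18) = 7*(6 - 18) = 7*(-12) = -84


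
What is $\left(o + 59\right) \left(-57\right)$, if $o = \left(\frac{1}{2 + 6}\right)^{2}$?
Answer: $- \frac{215289}{64} \approx -3363.9$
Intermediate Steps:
$o = \frac{1}{64}$ ($o = \left(\frac{1}{8}\right)^{2} = \frac{1}{64} \approx 0.015625$)
$\left(o + 59\right) \left(-57\right) = \left(\frac{1}{64} + 59\right) \left(-57\right) = \frac{3777}{64} \left(-57\right) = - \frac{215289}{64}$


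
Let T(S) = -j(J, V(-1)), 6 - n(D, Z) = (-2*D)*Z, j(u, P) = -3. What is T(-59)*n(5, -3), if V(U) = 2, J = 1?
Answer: -72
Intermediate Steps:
n(D, Z) = 6 + 2*D*Z (n(D, Z) = 6 - (-2*D)*Z = 6 - (-2)*D*Z = 6 + 2*D*Z)
T(S) = 3 (T(S) = -1*(-3) = 3)
T(-59)*n(5, -3) = 3*(6 + 2*5*(-3)) = 3*(6 - 30) = 3*(-24) = -72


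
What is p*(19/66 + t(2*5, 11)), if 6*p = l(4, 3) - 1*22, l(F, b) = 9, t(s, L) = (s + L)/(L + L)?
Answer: -533/198 ≈ -2.6919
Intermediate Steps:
t(s, L) = (L + s)/(2*L) (t(s, L) = (L + s)/((2*L)) = (L + s)*(1/(2*L)) = (L + s)/(2*L))
p = -13/6 (p = (9 - 1*22)/6 = (9 - 22)/6 = (⅙)*(-13) = -13/6 ≈ -2.1667)
p*(19/66 + t(2*5, 11)) = -13*(19/66 + (½)*(11 + 2*5)/11)/6 = -13*(19*(1/66) + (½)*(1/11)*(11 + 10))/6 = -13*(19/66 + (½)*(1/11)*21)/6 = -13*(19/66 + 21/22)/6 = -13/6*41/33 = -533/198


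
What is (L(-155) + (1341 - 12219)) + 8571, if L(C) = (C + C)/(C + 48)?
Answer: -246539/107 ≈ -2304.1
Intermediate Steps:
L(C) = 2*C/(48 + C) (L(C) = (2*C)/(48 + C) = 2*C/(48 + C))
(L(-155) + (1341 - 12219)) + 8571 = (2*(-155)/(48 - 155) + (1341 - 12219)) + 8571 = (2*(-155)/(-107) - 10878) + 8571 = (2*(-155)*(-1/107) - 10878) + 8571 = (310/107 - 10878) + 8571 = -1163636/107 + 8571 = -246539/107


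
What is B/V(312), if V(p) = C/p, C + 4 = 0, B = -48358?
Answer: 3771924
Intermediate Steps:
C = -4 (C = -4 + 0 = -4)
V(p) = -4/p
B/V(312) = -48358/((-4/312)) = -48358/((-4*1/312)) = -48358/(-1/78) = -48358*(-78) = 3771924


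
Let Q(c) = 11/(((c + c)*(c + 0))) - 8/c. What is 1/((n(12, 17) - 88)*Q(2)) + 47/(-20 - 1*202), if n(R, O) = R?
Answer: -6103/29526 ≈ -0.20670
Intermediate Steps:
Q(c) = -8/c + 11/(2*c²) (Q(c) = 11/(((2*c)*c)) - 8/c = 11/((2*c²)) - 8/c = 11*(1/(2*c²)) - 8/c = 11/(2*c²) - 8/c = -8/c + 11/(2*c²))
1/((n(12, 17) - 88)*Q(2)) + 47/(-20 - 1*202) = 1/((12 - 88)*(((½)*(11 - 16*2)/2²))) + 47/(-20 - 1*202) = 1/((-76)*(((½)*(¼)*(11 - 32)))) + 47/(-20 - 202) = -1/(76*((½)*(¼)*(-21))) + 47/(-222) = -1/(76*(-21/8)) + 47*(-1/222) = -1/76*(-8/21) - 47/222 = 2/399 - 47/222 = -6103/29526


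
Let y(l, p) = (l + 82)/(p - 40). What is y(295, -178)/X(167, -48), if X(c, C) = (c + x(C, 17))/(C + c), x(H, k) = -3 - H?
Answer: -44863/46216 ≈ -0.97072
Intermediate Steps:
y(l, p) = (82 + l)/(-40 + p)
X(c, C) = (-3 + c - C)/(C + c) (X(c, C) = (c + (-3 - C))/(C + c) = (-3 + c - C)/(C + c))
y(295, -178)/X(167, -48) = ((82 + 295)/(-40 - 178))/(((-3 + 167 - 1*(-48))/(-48 + 167))) = (377/(-218))/(((-3 + 167 + 48)/119)) = (-1/218*377)/(((1/119)*212)) = -377/(218*212/119) = -377/218*119/212 = -44863/46216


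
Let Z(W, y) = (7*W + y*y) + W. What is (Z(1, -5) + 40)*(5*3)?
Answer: 1095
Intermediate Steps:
Z(W, y) = y² + 8*W (Z(W, y) = (7*W + y²) + W = (y² + 7*W) + W = y² + 8*W)
(Z(1, -5) + 40)*(5*3) = (((-5)² + 8*1) + 40)*(5*3) = ((25 + 8) + 40)*15 = (33 + 40)*15 = 73*15 = 1095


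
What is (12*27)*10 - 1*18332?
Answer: -15092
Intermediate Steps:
(12*27)*10 - 1*18332 = 324*10 - 18332 = 3240 - 18332 = -15092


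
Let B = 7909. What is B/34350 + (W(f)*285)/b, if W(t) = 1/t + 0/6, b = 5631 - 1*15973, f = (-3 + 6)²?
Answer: 6725594/29603975 ≈ 0.22719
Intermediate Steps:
f = 9 (f = 3² = 9)
b = -10342 (b = 5631 - 15973 = -10342)
W(t) = 1/t (W(t) = 1/t + 0*(⅙) = 1/t + 0 = 1/t)
B/34350 + (W(f)*285)/b = 7909/34350 + (285/9)/(-10342) = 7909*(1/34350) + ((⅑)*285)*(-1/10342) = 7909/34350 + (95/3)*(-1/10342) = 7909/34350 - 95/31026 = 6725594/29603975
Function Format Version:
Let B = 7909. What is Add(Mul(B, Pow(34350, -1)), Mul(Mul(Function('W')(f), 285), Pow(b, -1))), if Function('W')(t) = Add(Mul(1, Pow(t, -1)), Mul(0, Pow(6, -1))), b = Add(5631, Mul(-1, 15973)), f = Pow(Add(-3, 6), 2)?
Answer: Rational(6725594, 29603975) ≈ 0.22719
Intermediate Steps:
f = 9 (f = Pow(3, 2) = 9)
b = -10342 (b = Add(5631, -15973) = -10342)
Function('W')(t) = Pow(t, -1) (Function('W')(t) = Add(Pow(t, -1), Mul(0, Rational(1, 6))) = Add(Pow(t, -1), 0) = Pow(t, -1))
Add(Mul(B, Pow(34350, -1)), Mul(Mul(Function('W')(f), 285), Pow(b, -1))) = Add(Mul(7909, Pow(34350, -1)), Mul(Mul(Pow(9, -1), 285), Pow(-10342, -1))) = Add(Mul(7909, Rational(1, 34350)), Mul(Mul(Rational(1, 9), 285), Rational(-1, 10342))) = Add(Rational(7909, 34350), Mul(Rational(95, 3), Rational(-1, 10342))) = Add(Rational(7909, 34350), Rational(-95, 31026)) = Rational(6725594, 29603975)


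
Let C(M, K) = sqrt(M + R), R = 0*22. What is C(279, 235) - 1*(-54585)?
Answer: 54585 + 3*sqrt(31) ≈ 54602.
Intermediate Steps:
R = 0
C(M, K) = sqrt(M) (C(M, K) = sqrt(M + 0) = sqrt(M))
C(279, 235) - 1*(-54585) = sqrt(279) - 1*(-54585) = 3*sqrt(31) + 54585 = 54585 + 3*sqrt(31)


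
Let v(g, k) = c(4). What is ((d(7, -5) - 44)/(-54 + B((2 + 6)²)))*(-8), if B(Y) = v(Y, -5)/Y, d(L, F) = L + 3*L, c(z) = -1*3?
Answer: -8192/3459 ≈ -2.3683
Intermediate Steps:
c(z) = -3
d(L, F) = 4*L
v(g, k) = -3
B(Y) = -3/Y
((d(7, -5) - 44)/(-54 + B((2 + 6)²)))*(-8) = ((4*7 - 44)/(-54 - 3/(2 + 6)²))*(-8) = ((28 - 44)/(-54 - 3/(8²)))*(-8) = -16/(-54 - 3/64)*(-8) = -16/(-3459/64)*(-8) = -16*(-64/3459)*(-8) = (1024/3459)*(-8) = -8192/3459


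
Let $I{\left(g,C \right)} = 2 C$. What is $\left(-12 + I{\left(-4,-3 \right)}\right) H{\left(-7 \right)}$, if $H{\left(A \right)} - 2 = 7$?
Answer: $-162$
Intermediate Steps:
$H{\left(A \right)} = 9$ ($H{\left(A \right)} = 2 + 7 = 9$)
$\left(-12 + I{\left(-4,-3 \right)}\right) H{\left(-7 \right)} = \left(-12 + 2 \left(-3\right)\right) 9 = \left(-12 - 6\right) 9 = \left(-18\right) 9 = -162$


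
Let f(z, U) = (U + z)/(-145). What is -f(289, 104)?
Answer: 393/145 ≈ 2.7103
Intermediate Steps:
f(z, U) = -U/145 - z/145 (f(z, U) = (U + z)*(-1/145) = -U/145 - z/145)
-f(289, 104) = -(-1/145*104 - 1/145*289) = -(-104/145 - 289/145) = -1*(-393/145) = 393/145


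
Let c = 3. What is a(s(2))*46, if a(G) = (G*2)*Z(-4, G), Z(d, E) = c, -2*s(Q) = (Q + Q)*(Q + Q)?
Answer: -2208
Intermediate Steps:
s(Q) = -2*Q² (s(Q) = -(Q + Q)*(Q + Q)/2 = -2*Q*2*Q/2 = -2*Q²)
Z(d, E) = 3
a(G) = 6*G (a(G) = (G*2)*3 = (2*G)*3 = 6*G)
a(s(2))*46 = (6*(-2*2²))*46 = (6*(-2*4))*46 = (6*(-8))*46 = -48*46 = -2208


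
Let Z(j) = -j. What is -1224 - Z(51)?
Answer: -1173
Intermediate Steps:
-1224 - Z(51) = -1224 - (-1)*51 = -1224 - 1*(-51) = -1224 + 51 = -1173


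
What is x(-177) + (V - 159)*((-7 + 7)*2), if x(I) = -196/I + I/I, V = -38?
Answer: 373/177 ≈ 2.1073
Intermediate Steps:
x(I) = 1 - 196/I (x(I) = -196/I + 1 = 1 - 196/I)
x(-177) + (V - 159)*((-7 + 7)*2) = (-196 - 177)/(-177) + (-38 - 159)*((-7 + 7)*2) = -1/177*(-373) - 0*2 = 373/177 - 197*0 = 373/177 + 0 = 373/177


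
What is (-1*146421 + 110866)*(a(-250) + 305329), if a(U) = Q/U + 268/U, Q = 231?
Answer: -542795081361/50 ≈ -1.0856e+10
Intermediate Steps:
a(U) = 499/U (a(U) = 231/U + 268/U = 499/U)
(-1*146421 + 110866)*(a(-250) + 305329) = (-1*146421 + 110866)*(499/(-250) + 305329) = (-146421 + 110866)*(499*(-1/250) + 305329) = -35555*(-499/250 + 305329) = -35555*76331751/250 = -542795081361/50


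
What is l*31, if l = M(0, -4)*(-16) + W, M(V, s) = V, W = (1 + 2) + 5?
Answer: 248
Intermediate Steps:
W = 8 (W = 3 + 5 = 8)
l = 8 (l = 0*(-16) + 8 = 0 + 8 = 8)
l*31 = 8*31 = 248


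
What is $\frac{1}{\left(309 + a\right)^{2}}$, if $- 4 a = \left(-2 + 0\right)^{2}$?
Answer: $\frac{1}{94864} \approx 1.0541 \cdot 10^{-5}$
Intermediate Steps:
$a = -1$ ($a = - \frac{\left(-2 + 0\right)^{2}}{4} = - \frac{\left(-2\right)^{2}}{4} = \left(- \frac{1}{4}\right) 4 = -1$)
$\frac{1}{\left(309 + a\right)^{2}} = \frac{1}{\left(309 - 1\right)^{2}} = \frac{1}{308^{2}} = \frac{1}{94864}$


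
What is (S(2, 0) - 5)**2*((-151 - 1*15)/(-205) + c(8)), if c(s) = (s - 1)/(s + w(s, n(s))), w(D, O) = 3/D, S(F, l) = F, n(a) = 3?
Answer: 203418/13735 ≈ 14.810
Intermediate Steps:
c(s) = (-1 + s)/(s + 3/s) (c(s) = (s - 1)/(s + 3/s) = (-1 + s)/(s + 3/s))
(S(2, 0) - 5)**2*((-151 - 1*15)/(-205) + c(8)) = (2 - 5)**2*((-151 - 1*15)/(-205) + 8*(-1 + 8)/(3 + 8**2)) = (-3)**2*((-151 - 15)*(-1/205) + 8*7/(3 + 64)) = 9*(-166*(-1/205) + 8*7/67) = 9*(166/205 + 8*(1/67)*7) = 9*(166/205 + 56/67) = 9*(22602/13735) = 203418/13735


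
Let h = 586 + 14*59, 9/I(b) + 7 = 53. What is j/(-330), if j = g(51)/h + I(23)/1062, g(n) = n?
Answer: -1739/15807693 ≈ -0.00011001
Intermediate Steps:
I(b) = 9/46 (I(b) = 9/(-7 + 53) = 9/46)
h = 1412 (h = 586 + 826 = 1412)
j = 17390/479021 (j = 51/1412 + (9/46)/1062 = 51*(1/1412) + (9/46)*(1/1062) = 51/1412 + 1/5428 = 17390/479021 ≈ 0.036303)
j/(-330) = (17390/479021)/(-330) = (17390/479021)*(-1/330) = -1739/15807693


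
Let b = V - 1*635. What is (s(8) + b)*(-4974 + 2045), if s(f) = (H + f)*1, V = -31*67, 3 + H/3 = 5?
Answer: 7902442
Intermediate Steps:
H = 6 (H = -9 + 3*5 = -9 + 15 = 6)
V = -2077
s(f) = 6 + f (s(f) = (6 + f)*1 = 6 + f)
b = -2712 (b = -2077 - 1*635 = -2077 - 635 = -2712)
(s(8) + b)*(-4974 + 2045) = ((6 + 8) - 2712)*(-4974 + 2045) = (14 - 2712)*(-2929) = -2698*(-2929) = 7902442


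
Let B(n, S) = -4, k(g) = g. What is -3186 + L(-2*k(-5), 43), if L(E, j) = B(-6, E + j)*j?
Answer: -3358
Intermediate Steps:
L(E, j) = -4*j
-3186 + L(-2*k(-5), 43) = -3186 - 4*43 = -3186 - 172 = -3358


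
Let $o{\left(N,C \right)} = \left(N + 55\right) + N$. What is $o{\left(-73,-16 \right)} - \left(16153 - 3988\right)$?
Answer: $-12256$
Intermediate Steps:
$o{\left(N,C \right)} = 55 + 2 N$ ($o{\left(N,C \right)} = \left(55 + N\right) + N = 55 + 2 N$)
$o{\left(-73,-16 \right)} - \left(16153 - 3988\right) = \left(55 + 2 \left(-73\right)\right) - \left(16153 - 3988\right) = \left(55 - 146\right) - 12165 = -91 - 12165 = -12256$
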